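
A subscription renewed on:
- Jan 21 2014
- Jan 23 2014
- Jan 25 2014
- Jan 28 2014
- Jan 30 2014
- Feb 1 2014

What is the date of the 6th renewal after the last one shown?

Every event lands on a Tuesday or Thursday or Saturday (gaps cycle 2, 2, 3, 2, 2).
So the schedule is: every Tuesday, Thursday and Saturday.
Next Tuesday: Feb 4 2014.
Next Thursday: Feb 6 2014.
Next Saturday: Feb 8 2014.
Next Tuesday: Feb 11 2014.
Next Thursday: Feb 13 2014.
Next Saturday: Feb 15 2014.

Feb 15 2014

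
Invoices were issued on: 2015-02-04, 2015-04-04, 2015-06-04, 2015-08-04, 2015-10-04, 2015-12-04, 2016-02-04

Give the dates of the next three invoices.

The day-of-month is always 4 (59, 61, 61, 61, 61, 62 days between events).
So this recurs on the 4th of every 2 months.
Next: April 2016 → 2016-04-04.
June 2016: 2016-06-04.
Next: August 2016 → 2016-08-04.

2016-04-04, 2016-06-04, 2016-08-04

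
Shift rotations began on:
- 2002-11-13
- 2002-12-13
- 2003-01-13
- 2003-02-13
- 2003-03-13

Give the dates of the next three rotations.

The day-of-month is always 13 (30, 31, 31, 28 days between events).
So this recurs on the 13th of each month.
April 2003: 2003-04-13.
May 2003: 2003-05-13.
June 2003: 2003-06-13.

2003-04-13, 2003-05-13, 2003-06-13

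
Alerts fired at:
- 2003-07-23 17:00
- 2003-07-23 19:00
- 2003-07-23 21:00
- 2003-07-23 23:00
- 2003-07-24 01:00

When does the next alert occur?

2003-07-24 03:00

The interval is a steady 2 hours (2, 2, 2, 2).
2003-07-24 01:00 + 2 h = 2003-07-24 03:00.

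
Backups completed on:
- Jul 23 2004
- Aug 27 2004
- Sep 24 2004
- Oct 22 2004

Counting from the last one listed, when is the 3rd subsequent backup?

These are Fridays at 28- or 35-day spacing (35, 28, 28).
The pattern: 4th Friday of the month.
4th Friday of November 2004: Nov 26 2004.
December 2004 — 4th Friday is Dec 24 2004.
4th Friday of January 2005: Jan 28 2005.

Jan 28 2005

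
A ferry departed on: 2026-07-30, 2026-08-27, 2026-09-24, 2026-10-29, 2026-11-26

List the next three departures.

All Thursdays; the gaps (28, 28, 35, 28) vary with month length.
This is the last Thursday of each month.
December 2026 ends with Thursday 2026-12-31.
January 2027 ends with Thursday 2027-01-28.
February 2027 ends with Thursday 2027-02-25.

2026-12-31, 2027-01-28, 2027-02-25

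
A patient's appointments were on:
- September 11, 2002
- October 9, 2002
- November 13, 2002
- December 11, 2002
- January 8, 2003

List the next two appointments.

These are Wednesdays at 28- or 35-day spacing (28, 35, 28, 28).
The pattern: 2nd Wednesday of the month.
2nd Wednesday of February 2003: February 12, 2003.
2nd Wednesday of March 2003: March 12, 2003.

February 12, 2003; March 12, 2003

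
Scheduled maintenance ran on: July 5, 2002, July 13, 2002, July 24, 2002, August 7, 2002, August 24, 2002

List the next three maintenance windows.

The spacing grows by 3 each time: 8, 11, 14, 17 days.
Next gap: 20 days. August 24, 2002 + 20 days = September 13, 2002.
Next gap: 23 days. September 13, 2002 + 23 days = October 6, 2002.
Next gap: 26 days. October 6, 2002 + 26 days = November 1, 2002.

September 13, 2002; October 6, 2002; November 1, 2002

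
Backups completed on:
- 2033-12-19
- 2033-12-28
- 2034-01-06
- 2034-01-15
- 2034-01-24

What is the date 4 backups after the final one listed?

The spacing is 9, 9, 9, 9 days — always 9 days.
2034-01-24 + 9 days = 2034-02-02.
2034-02-02 + 9 days = 2034-02-11.
2034-02-11 + 9 days = 2034-02-20.
2034-02-20 + 9 days = 2034-03-01.

2034-03-01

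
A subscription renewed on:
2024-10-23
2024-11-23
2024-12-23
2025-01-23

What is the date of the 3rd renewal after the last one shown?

The day-of-month is always 23 (31, 30, 31 days between events).
So this recurs on the 23rd of each month.
Next: February 2025 → 2025-02-23.
Next: March 2025 → 2025-03-23.
April 2025: 2025-04-23.

2025-04-23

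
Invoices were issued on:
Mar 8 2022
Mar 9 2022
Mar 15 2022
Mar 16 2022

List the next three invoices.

Mar 22 2022, Mar 23 2022, Mar 29 2022

The gap pattern 1, 6, 1 repeats every 2 events.
These are the Tuesdays and Wednesdays of each week.
The following Tuesday is Mar 22 2022.
The following Wednesday is Mar 23 2022.
Next Tuesday: Mar 29 2022.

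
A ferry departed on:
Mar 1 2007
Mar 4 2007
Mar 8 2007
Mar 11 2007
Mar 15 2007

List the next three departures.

Gaps: 3, 4, 3, 4 days — not constant, but cyclic with period 2.
The events fall on every Thursday and Sunday.
The following Sunday is Mar 18 2007.
Next Thursday: Mar 22 2007.
Next Sunday: Mar 25 2007.

Mar 18 2007, Mar 22 2007, Mar 25 2007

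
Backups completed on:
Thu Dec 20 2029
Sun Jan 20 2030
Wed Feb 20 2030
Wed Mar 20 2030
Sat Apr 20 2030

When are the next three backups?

Mon May 20 2030, Thu Jun 20 2030, Sat Jul 20 2030

The day-of-month is always 20 (31, 31, 28, 31 days between events).
So this recurs on the 20th of each month.
Next: May 2030 → Mon May 20 2030.
June 2030: Thu Jun 20 2030.
Next: July 2030 → Sat Jul 20 2030.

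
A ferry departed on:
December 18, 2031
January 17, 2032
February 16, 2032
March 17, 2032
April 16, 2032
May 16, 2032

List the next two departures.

Every event comes 30 days after the last (30, 30, 30, 30, 30).
May 16, 2032 + 30 days = June 15, 2032.
June 15, 2032 + 30 days = July 15, 2032.

June 15, 2032; July 15, 2032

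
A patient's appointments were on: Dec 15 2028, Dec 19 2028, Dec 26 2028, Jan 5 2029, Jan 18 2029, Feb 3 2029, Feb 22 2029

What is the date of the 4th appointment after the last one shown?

Intervals are 4, 7, 10, 13, 16, 19 days — an arithmetic progression with common difference 3.
Next gap: 22 days. Feb 22 2029 + 22 days = Mar 16 2029.
Next gap: 25 days. Mar 16 2029 + 25 days = Apr 10 2029.
Next gap: 28 days. Apr 10 2029 + 28 days = May 8 2029.
Next gap: 31 days. May 8 2029 + 31 days = Jun 8 2029.

Jun 8 2029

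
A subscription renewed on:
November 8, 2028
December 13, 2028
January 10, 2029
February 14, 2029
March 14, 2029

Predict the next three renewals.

Gaps: 35, 28, 35, 28 days — a mix of 28 and 35. Every date is a Wednesday.
Each is the 2nd Wednesday of its month.
April 2029 — 2nd Wednesday is April 11, 2029.
2nd Wednesday of May 2029: May 9, 2029.
June 2029 — 2nd Wednesday is June 13, 2029.

April 11, 2029; May 9, 2029; June 13, 2029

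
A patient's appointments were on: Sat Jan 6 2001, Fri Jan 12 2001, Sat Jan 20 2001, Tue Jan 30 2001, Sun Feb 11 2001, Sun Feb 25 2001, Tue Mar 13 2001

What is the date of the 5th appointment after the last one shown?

Sun Jul 1 2001

Gaps: 6, 8, 10, 12, 14, 16 days — each gap is 2 larger than the previous one.
Next gap: 18 days. Tue Mar 13 2001 + 18 days = Sat Mar 31 2001.
Next gap: 20 days. Sat Mar 31 2001 + 20 days = Fri Apr 20 2001.
Next gap: 22 days. Fri Apr 20 2001 + 22 days = Sat May 12 2001.
Next gap: 24 days. Sat May 12 2001 + 24 days = Tue Jun 5 2001.
Next gap: 26 days. Tue Jun 5 2001 + 26 days = Sun Jul 1 2001.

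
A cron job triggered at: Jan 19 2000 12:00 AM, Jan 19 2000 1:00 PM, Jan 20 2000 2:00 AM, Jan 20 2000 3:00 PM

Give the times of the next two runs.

Jan 21 2000 4:00 AM, Jan 21 2000 5:00 PM

The interval is a steady 13 hours (13, 13, 13).
Jan 20 2000 3:00 PM + 13 h = Jan 21 2000 4:00 AM.
Jan 21 2000 4:00 AM + 13 h = Jan 21 2000 5:00 PM.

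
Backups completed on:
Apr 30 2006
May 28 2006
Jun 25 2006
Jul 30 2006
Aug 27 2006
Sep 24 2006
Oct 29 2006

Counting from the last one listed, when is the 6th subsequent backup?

Apr 29 2007

Every date is a Sunday; gaps 28, 28, 35, 28, 28, 35 days.
Each is the last Sunday of its month (at least one falls on the 29th or later, ruling out '4th Sunday').
Last Sunday of November 2006: Nov 26 2006.
Last Sunday of December 2006: Dec 31 2006.
January 2007 ends with Sunday Jan 28 2007.
Last Sunday of February 2007: Feb 25 2007.
Last Sunday of March 2007: Mar 25 2007.
Last Sunday of April 2007: Apr 29 2007.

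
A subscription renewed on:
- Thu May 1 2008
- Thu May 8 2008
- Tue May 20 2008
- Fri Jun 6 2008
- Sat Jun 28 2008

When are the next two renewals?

Fri Jul 25 2008, Tue Aug 26 2008

Gaps: 7, 12, 17, 22 days — each gap is 5 larger than the previous one.
Next gap: 27 days. Sat Jun 28 2008 + 27 days = Fri Jul 25 2008.
Next gap: 32 days. Fri Jul 25 2008 + 32 days = Tue Aug 26 2008.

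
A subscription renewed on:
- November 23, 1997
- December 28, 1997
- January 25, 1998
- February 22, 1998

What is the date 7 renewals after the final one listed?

September 27, 1998

Gaps: 35, 28, 28 days — a mix of 28 and 35. Every date is a Sunday.
Each is the 4th Sunday of its month.
4th Sunday of March 1998: March 22, 1998.
April 1998 — 4th Sunday is April 26, 1998.
4th Sunday of May 1998: May 24, 1998.
4th Sunday of June 1998: June 28, 1998.
4th Sunday of July 1998: July 26, 1998.
4th Sunday of August 1998: August 23, 1998.
4th Sunday of September 1998: September 27, 1998.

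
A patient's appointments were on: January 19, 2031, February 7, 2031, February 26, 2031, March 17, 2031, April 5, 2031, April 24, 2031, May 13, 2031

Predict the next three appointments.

Every event comes 19 days after the last (19, 19, 19, 19, 19, 19).
May 13, 2031 + 19 days = June 1, 2031.
June 1, 2031 + 19 days = June 20, 2031.
June 20, 2031 + 19 days = July 9, 2031.

June 1, 2031; June 20, 2031; July 9, 2031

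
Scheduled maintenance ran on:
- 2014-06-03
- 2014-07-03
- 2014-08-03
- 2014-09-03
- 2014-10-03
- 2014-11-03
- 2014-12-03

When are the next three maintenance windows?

Gaps: 30, 31, 31, 30, 31, 30 days — not constant. Every event is on the 3rd of the month.
Pattern: the 3rd of each month.
January 2015: 2015-01-03.
Next: February 2015 → 2015-02-03.
March 2015: 2015-03-03.

2015-01-03, 2015-02-03, 2015-03-03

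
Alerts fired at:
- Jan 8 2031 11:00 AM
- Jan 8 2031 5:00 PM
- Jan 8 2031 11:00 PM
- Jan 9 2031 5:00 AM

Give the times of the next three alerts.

Spacing: 6, 6, 6 h — constant 6 h.
Jan 9 2031 5:00 AM + 6 h = Jan 9 2031 11:00 AM.
Jan 9 2031 11:00 AM + 6 h = Jan 9 2031 5:00 PM.
Jan 9 2031 5:00 PM + 6 h = Jan 9 2031 11:00 PM.

Jan 9 2031 11:00 AM, Jan 9 2031 5:00 PM, Jan 9 2031 11:00 PM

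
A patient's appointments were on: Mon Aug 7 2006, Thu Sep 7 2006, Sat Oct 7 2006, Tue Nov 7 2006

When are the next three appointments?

Each date is the 7th; the gaps (31, 30, 31) track the month lengths.
The rule is the 7th of each month.
Next: December 2006 → Thu Dec 7 2006.
January 2007: Sun Jan 7 2007.
February 2007: Wed Feb 7 2007.

Thu Dec 7 2006, Sun Jan 7 2007, Wed Feb 7 2007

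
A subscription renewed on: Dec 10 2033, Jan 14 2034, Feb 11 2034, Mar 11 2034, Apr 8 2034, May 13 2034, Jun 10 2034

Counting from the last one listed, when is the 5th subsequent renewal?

Gaps: 35, 28, 28, 28, 35, 28 days — a mix of 28 and 35. Every date is a Saturday.
Each is the 2nd Saturday of its month.
July 2034 — 2nd Saturday is Jul 8 2034.
August 2034 — 2nd Saturday is Aug 12 2034.
September 2034 — 2nd Saturday is Sep 9 2034.
2nd Saturday of October 2034: Oct 14 2034.
November 2034 — 2nd Saturday is Nov 11 2034.

Nov 11 2034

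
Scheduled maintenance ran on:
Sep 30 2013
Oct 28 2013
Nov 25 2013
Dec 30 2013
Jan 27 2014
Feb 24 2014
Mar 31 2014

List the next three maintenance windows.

Apr 28 2014, May 26 2014, Jun 30 2014

All Mondays; the gaps (28, 28, 35, 28, 28, 35) vary with month length.
This is the last Monday of each month.
April 2014 ends with Monday Apr 28 2014.
May 2014 ends with Monday May 26 2014.
June 2014 ends with Monday Jun 30 2014.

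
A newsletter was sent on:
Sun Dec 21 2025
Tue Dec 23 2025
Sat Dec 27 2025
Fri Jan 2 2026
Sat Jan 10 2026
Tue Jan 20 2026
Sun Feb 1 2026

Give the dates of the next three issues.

Intervals are 2, 4, 6, 8, 10, 12 days — an arithmetic progression with common difference 2.
Next gap: 14 days. Sun Feb 1 2026 + 14 days = Sun Feb 15 2026.
Next gap: 16 days. Sun Feb 15 2026 + 16 days = Tue Mar 3 2026.
Next gap: 18 days. Tue Mar 3 2026 + 18 days = Sat Mar 21 2026.

Sun Feb 15 2026, Tue Mar 3 2026, Sat Mar 21 2026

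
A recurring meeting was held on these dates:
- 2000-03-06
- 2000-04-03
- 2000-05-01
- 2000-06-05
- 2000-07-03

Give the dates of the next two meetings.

Gaps: 28, 28, 35, 28 days — a mix of 28 and 35. Every date is a Monday.
Each is the 1st Monday of its month.
1st Monday of August 2000: 2000-08-07.
September 2000 — 1st Monday is 2000-09-04.

2000-08-07, 2000-09-04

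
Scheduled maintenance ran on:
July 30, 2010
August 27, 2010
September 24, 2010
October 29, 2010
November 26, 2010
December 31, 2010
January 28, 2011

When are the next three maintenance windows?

All Fridays; the gaps (28, 28, 35, 28, 35, 28) vary with month length.
This is the last Friday of each month.
February 2011 ends with Friday February 25, 2011.
March 2011 ends with Friday March 25, 2011.
April 2011 ends with Friday April 29, 2011.

February 25, 2011; March 25, 2011; April 29, 2011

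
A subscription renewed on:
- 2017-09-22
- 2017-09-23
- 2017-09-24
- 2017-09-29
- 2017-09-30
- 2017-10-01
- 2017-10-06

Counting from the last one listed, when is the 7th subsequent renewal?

The gap pattern 1, 1, 5, 1, 1, 5 repeats every 3 events.
These are the Fridays, Saturdays and Sundays of each week.
Next Saturday: 2017-10-07.
The following Sunday is 2017-10-08.
The following Friday is 2017-10-13.
The following Saturday is 2017-10-14.
Next Sunday: 2017-10-15.
The following Friday is 2017-10-20.
Next Saturday: 2017-10-21.

2017-10-21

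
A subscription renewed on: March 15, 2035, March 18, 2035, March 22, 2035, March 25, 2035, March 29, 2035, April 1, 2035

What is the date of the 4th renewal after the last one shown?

Gaps: 3, 4, 3, 4, 3 days — not constant, but cyclic with period 2.
The events fall on every Thursday and Sunday.
Next Thursday: April 5, 2035.
The following Sunday is April 8, 2035.
Next Thursday: April 12, 2035.
Next Sunday: April 15, 2035.

April 15, 2035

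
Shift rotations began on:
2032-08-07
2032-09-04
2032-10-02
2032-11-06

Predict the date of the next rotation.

All dates are Saturdays, 28, 28, 35 days apart.
Specifically, the 1st Saturday of each month.
December 2032 — 1st Saturday is 2032-12-04.

2032-12-04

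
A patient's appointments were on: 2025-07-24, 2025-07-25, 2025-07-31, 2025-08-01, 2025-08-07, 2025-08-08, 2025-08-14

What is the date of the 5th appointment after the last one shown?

The gap pattern 1, 6, 1, 6, 1, 6 repeats every 2 events.
These are the Thursdays and Fridays of each week.
The following Friday is 2025-08-15.
Next Thursday: 2025-08-21.
Next Friday: 2025-08-22.
The following Thursday is 2025-08-28.
The following Friday is 2025-08-29.

2025-08-29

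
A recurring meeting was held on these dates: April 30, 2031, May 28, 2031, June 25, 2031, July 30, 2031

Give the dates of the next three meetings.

August 27, 2031; September 24, 2031; October 29, 2031

All Wednesdays; the gaps (28, 28, 35) vary with month length.
This is the last Wednesday of each month.
Last Wednesday of August 2031: August 27, 2031.
Last Wednesday of September 2031: September 24, 2031.
Last Wednesday of October 2031: October 29, 2031.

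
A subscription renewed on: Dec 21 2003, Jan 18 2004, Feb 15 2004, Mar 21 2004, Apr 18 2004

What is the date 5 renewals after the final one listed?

Sep 19 2004

These are Sundays at 28- or 35-day spacing (28, 28, 35, 28).
The pattern: 3rd Sunday of the month.
3rd Sunday of May 2004: May 16 2004.
June 2004 — 3rd Sunday is Jun 20 2004.
July 2004 — 3rd Sunday is Jul 18 2004.
August 2004 — 3rd Sunday is Aug 15 2004.
3rd Sunday of September 2004: Sep 19 2004.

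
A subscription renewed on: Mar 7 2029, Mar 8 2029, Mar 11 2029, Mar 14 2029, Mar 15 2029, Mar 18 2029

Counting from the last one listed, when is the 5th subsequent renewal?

The gap pattern 1, 3, 3, 1, 3 repeats every 3 events.
These are the Wednesdays, Thursdays and Sundays of each week.
Next Wednesday: Mar 21 2029.
Next Thursday: Mar 22 2029.
Next Sunday: Mar 25 2029.
Next Wednesday: Mar 28 2029.
The following Thursday is Mar 29 2029.

Mar 29 2029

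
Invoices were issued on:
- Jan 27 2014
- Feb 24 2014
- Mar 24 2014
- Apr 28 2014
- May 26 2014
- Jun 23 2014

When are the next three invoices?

These are Mondays at 28- or 35-day spacing (28, 28, 35, 28, 28).
The pattern: 4th Monday of the month.
4th Monday of July 2014: Jul 28 2014.
4th Monday of August 2014: Aug 25 2014.
September 2014 — 4th Monday is Sep 22 2014.

Jul 28 2014, Aug 25 2014, Sep 22 2014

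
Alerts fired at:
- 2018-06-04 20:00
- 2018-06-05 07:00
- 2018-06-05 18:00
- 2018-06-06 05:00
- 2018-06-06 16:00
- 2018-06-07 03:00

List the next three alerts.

2018-06-07 14:00, 2018-06-08 01:00, 2018-06-08 12:00

Gaps: 11, 11, 11, 11, 11 hours — each event is 11 hours after the previous one.
2018-06-07 03:00 + 11 h = 2018-06-07 14:00.
2018-06-07 14:00 + 11 h = 2018-06-08 01:00.
2018-06-08 01:00 + 11 h = 2018-06-08 12:00.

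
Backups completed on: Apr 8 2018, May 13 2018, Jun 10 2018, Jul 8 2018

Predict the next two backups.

Aug 12 2018, Sep 9 2018

All dates are Sundays, 35, 28, 28 days apart.
Specifically, the 2nd Sunday of each month.
2nd Sunday of August 2018: Aug 12 2018.
September 2018 — 2nd Sunday is Sep 9 2018.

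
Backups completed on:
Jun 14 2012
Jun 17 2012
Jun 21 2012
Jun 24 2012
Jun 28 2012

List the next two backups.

Jul 1 2012, Jul 5 2012

Every event lands on a Thursday or Sunday (gaps cycle 3, 4, 3, 4).
So the schedule is: every Thursday and Sunday.
Next Sunday: Jul 1 2012.
Next Thursday: Jul 5 2012.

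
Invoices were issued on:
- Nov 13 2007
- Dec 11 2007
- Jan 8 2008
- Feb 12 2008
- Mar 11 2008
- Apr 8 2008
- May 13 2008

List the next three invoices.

All dates are Tuesdays, 28, 28, 35, 28, 28, 35 days apart.
Specifically, the 2nd Tuesday of each month.
June 2008 — 2nd Tuesday is Jun 10 2008.
July 2008 — 2nd Tuesday is Jul 8 2008.
2nd Tuesday of August 2008: Aug 12 2008.

Jun 10 2008, Jul 8 2008, Aug 12 2008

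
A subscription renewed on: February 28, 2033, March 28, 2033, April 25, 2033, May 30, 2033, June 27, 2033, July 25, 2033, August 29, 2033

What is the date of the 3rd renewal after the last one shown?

November 28, 2033

All Mondays; the gaps (28, 28, 35, 28, 28, 35) vary with month length.
This is the last Monday of each month.
September 2033 ends with Monday September 26, 2033.
Last Monday of October 2033: October 31, 2033.
Last Monday of November 2033: November 28, 2033.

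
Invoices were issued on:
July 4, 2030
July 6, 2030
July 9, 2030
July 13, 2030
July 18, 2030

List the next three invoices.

July 24, 2030; July 31, 2030; August 8, 2030

The spacing grows by 1 each time: 2, 3, 4, 5 days.
Next gap: 6 days. July 18, 2030 + 6 days = July 24, 2030.
Next gap: 7 days. July 24, 2030 + 7 days = July 31, 2030.
Next gap: 8 days. July 31, 2030 + 8 days = August 8, 2030.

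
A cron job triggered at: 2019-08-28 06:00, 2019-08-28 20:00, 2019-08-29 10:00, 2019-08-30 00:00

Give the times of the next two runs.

2019-08-30 14:00, 2019-08-31 04:00

Spacing: 14, 14, 14 h — constant 14 h.
2019-08-30 00:00 + 14 h = 2019-08-30 14:00.
2019-08-30 14:00 + 14 h = 2019-08-31 04:00.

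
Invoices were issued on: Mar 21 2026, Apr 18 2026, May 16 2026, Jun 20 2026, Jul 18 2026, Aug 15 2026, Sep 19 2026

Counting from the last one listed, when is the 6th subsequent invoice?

All dates are Saturdays, 28, 28, 35, 28, 28, 35 days apart.
Specifically, the 3rd Saturday of each month.
October 2026 — 3rd Saturday is Oct 17 2026.
3rd Saturday of November 2026: Nov 21 2026.
December 2026 — 3rd Saturday is Dec 19 2026.
January 2027 — 3rd Saturday is Jan 16 2027.
3rd Saturday of February 2027: Feb 20 2027.
March 2027 — 3rd Saturday is Mar 20 2027.

Mar 20 2027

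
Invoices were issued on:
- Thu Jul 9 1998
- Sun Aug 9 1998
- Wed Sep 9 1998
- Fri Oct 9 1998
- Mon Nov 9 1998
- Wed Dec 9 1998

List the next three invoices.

The day-of-month is always 9 (31, 31, 30, 31, 30 days between events).
So this recurs on the 9th of each month.
Next: January 1999 → Sat Jan 9 1999.
February 1999: Tue Feb 9 1999.
Next: March 1999 → Tue Mar 9 1999.

Sat Jan 9 1999, Tue Feb 9 1999, Tue Mar 9 1999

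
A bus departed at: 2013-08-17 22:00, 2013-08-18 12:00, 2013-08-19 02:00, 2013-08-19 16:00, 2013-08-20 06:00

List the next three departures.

2013-08-20 20:00, 2013-08-21 10:00, 2013-08-22 00:00

Spacing: 14, 14, 14, 14 h — constant 14 h.
2013-08-20 06:00 + 14 h = 2013-08-20 20:00.
2013-08-20 20:00 + 14 h = 2013-08-21 10:00.
2013-08-21 10:00 + 14 h = 2013-08-22 00:00.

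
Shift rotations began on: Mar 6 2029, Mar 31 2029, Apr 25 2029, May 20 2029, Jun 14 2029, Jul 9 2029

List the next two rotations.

Aug 3 2029, Aug 28 2029

Every event comes 25 days after the last (25, 25, 25, 25, 25).
Jul 9 2029 + 25 days = Aug 3 2029.
Aug 3 2029 + 25 days = Aug 28 2029.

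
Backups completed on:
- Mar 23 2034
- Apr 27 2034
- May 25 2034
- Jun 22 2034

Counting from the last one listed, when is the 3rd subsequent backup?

Sep 28 2034

These are Thursdays at 28- or 35-day spacing (35, 28, 28).
The pattern: 4th Thursday of the month.
July 2034 — 4th Thursday is Jul 27 2034.
August 2034 — 4th Thursday is Aug 24 2034.
4th Thursday of September 2034: Sep 28 2034.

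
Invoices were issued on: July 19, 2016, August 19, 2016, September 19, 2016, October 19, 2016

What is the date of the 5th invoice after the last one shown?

March 19, 2017

The day-of-month is always 19 (31, 31, 30 days between events).
So this recurs on the 19th of each month.
Next: November 2016 → November 19, 2016.
Next: December 2016 → December 19, 2016.
Next: January 2017 → January 19, 2017.
February 2017: February 19, 2017.
Next: March 2017 → March 19, 2017.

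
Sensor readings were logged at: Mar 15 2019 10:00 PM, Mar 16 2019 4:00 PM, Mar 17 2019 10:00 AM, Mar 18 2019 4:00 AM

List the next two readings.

Gaps: 18, 18, 18 hours — each event is 18 hours after the previous one.
Mar 18 2019 4:00 AM + 18 h = Mar 18 2019 10:00 PM.
Mar 18 2019 10:00 PM + 18 h = Mar 19 2019 4:00 PM.

Mar 18 2019 10:00 PM, Mar 19 2019 4:00 PM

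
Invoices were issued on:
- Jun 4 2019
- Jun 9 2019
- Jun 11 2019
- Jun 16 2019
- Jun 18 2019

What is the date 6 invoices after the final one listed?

Gaps: 5, 2, 5, 2 days — not constant, but cyclic with period 2.
The events fall on every Tuesday and Sunday.
The following Sunday is Jun 23 2019.
Next Tuesday: Jun 25 2019.
Next Sunday: Jun 30 2019.
Next Tuesday: Jul 2 2019.
Next Sunday: Jul 7 2019.
Next Tuesday: Jul 9 2019.

Jul 9 2019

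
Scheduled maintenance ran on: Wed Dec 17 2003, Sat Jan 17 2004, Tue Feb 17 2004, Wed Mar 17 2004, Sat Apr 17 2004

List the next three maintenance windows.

Mon May 17 2004, Thu Jun 17 2004, Sat Jul 17 2004

The day-of-month is always 17 (31, 31, 29, 31 days between events).
So this recurs on the 17th of each month.
Next: May 2004 → Mon May 17 2004.
June 2004: Thu Jun 17 2004.
July 2004: Sat Jul 17 2004.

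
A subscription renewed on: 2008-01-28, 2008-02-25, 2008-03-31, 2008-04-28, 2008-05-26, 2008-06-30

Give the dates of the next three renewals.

These are Mondays with 28, 35, 28, 28, 35-day gaps.
Each is the final Monday of its month — 2008-03-31 is past the 28th, so '4th Monday' doesn't fit.
July 2008 ends with Monday 2008-07-28.
Last Monday of August 2008: 2008-08-25.
Last Monday of September 2008: 2008-09-29.

2008-07-28, 2008-08-25, 2008-09-29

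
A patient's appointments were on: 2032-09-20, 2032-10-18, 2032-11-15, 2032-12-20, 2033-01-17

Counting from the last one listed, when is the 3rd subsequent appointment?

Gaps: 28, 28, 35, 28 days — a mix of 28 and 35. Every date is a Monday.
Each is the 3rd Monday of its month.
February 2033 — 3rd Monday is 2033-02-21.
March 2033 — 3rd Monday is 2033-03-21.
3rd Monday of April 2033: 2033-04-18.

2033-04-18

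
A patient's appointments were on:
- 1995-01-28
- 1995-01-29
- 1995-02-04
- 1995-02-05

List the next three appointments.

1995-02-11, 1995-02-12, 1995-02-18

Gaps: 1, 6, 1 days — not constant, but cyclic with period 2.
The events fall on every Saturday and Sunday.
The following Saturday is 1995-02-11.
The following Sunday is 1995-02-12.
Next Saturday: 1995-02-18.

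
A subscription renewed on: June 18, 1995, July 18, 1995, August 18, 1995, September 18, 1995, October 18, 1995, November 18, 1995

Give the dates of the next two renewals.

December 18, 1995; January 18, 1996

Each date is the 18th; the gaps (30, 31, 31, 30, 31) track the month lengths.
The rule is the 18th of each month.
Next: December 1995 → December 18, 1995.
January 1996: January 18, 1996.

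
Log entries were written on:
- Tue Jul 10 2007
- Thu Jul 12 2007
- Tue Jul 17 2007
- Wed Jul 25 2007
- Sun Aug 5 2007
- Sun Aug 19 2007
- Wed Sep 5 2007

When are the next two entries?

Tue Sep 25 2007, Thu Oct 18 2007

Gaps: 2, 5, 8, 11, 14, 17 days — each gap is 3 larger than the previous one.
Next gap: 20 days. Wed Sep 5 2007 + 20 days = Tue Sep 25 2007.
Next gap: 23 days. Tue Sep 25 2007 + 23 days = Thu Oct 18 2007.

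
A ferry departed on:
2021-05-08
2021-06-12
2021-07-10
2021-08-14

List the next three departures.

2021-09-11, 2021-10-09, 2021-11-13

These are Saturdays at 28- or 35-day spacing (35, 28, 35).
The pattern: 2nd Saturday of the month.
September 2021 — 2nd Saturday is 2021-09-11.
2nd Saturday of October 2021: 2021-10-09.
November 2021 — 2nd Saturday is 2021-11-13.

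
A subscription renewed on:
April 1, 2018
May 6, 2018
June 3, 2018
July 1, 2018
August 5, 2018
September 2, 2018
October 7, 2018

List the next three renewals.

Gaps: 35, 28, 28, 35, 28, 35 days — a mix of 28 and 35. Every date is a Sunday.
Each is the 1st Sunday of its month.
1st Sunday of November 2018: November 4, 2018.
1st Sunday of December 2018: December 2, 2018.
January 2019 — 1st Sunday is January 6, 2019.

November 4, 2018; December 2, 2018; January 6, 2019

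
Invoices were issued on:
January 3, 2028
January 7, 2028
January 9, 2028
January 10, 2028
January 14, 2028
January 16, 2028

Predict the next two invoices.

January 17, 2028; January 21, 2028

Every event lands on a Monday or Friday or Sunday (gaps cycle 4, 2, 1, 4, 2).
So the schedule is: every Monday, Friday and Sunday.
The following Monday is January 17, 2028.
The following Friday is January 21, 2028.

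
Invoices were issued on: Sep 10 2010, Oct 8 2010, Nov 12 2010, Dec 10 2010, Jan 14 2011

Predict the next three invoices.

Gaps: 28, 35, 28, 35 days — a mix of 28 and 35. Every date is a Friday.
Each is the 2nd Friday of its month.
2nd Friday of February 2011: Feb 11 2011.
2nd Friday of March 2011: Mar 11 2011.
April 2011 — 2nd Friday is Apr 8 2011.

Feb 11 2011, Mar 11 2011, Apr 8 2011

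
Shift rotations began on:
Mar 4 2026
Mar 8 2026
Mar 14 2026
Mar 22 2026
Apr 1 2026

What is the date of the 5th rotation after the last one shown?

Intervals are 4, 6, 8, 10 days — an arithmetic progression with common difference 2.
Next gap: 12 days. Apr 1 2026 + 12 days = Apr 13 2026.
Next gap: 14 days. Apr 13 2026 + 14 days = Apr 27 2026.
Next gap: 16 days. Apr 27 2026 + 16 days = May 13 2026.
Next gap: 18 days. May 13 2026 + 18 days = May 31 2026.
Next gap: 20 days. May 31 2026 + 20 days = Jun 20 2026.

Jun 20 2026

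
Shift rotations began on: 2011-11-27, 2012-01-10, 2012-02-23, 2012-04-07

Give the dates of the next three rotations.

Gaps between consecutive events: 44, 44, 44 days — a constant 44-day interval.
2012-04-07 + 44 days = 2012-05-21.
2012-05-21 + 44 days = 2012-07-04.
2012-07-04 + 44 days = 2012-08-17.

2012-05-21, 2012-07-04, 2012-08-17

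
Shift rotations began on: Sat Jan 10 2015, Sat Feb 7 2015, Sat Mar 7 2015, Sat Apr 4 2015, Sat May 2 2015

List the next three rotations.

Sat May 30 2015, Sat Jun 27 2015, Sat Jul 25 2015

Gaps between consecutive events: 28, 28, 28, 28 days — a constant 28-day interval.
Sat May 2 2015 + 28 days = Sat May 30 2015.
Sat May 30 2015 + 28 days = Sat Jun 27 2015.
Sat Jun 27 2015 + 28 days = Sat Jul 25 2015.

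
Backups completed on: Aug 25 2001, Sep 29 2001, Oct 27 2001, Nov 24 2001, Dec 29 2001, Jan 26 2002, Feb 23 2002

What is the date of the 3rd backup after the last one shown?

May 25 2002

All Saturdays; the gaps (35, 28, 28, 35, 28, 28) vary with month length.
This is the last Saturday of each month.
Last Saturday of March 2002: Mar 30 2002.
April 2002 ends with Saturday Apr 27 2002.
May 2002 ends with Saturday May 25 2002.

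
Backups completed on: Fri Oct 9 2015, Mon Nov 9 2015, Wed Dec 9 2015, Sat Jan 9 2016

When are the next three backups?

The day-of-month is always 9 (31, 30, 31 days between events).
So this recurs on the 9th of each month.
Next: February 2016 → Tue Feb 9 2016.
March 2016: Wed Mar 9 2016.
April 2016: Sat Apr 9 2016.

Tue Feb 9 2016, Wed Mar 9 2016, Sat Apr 9 2016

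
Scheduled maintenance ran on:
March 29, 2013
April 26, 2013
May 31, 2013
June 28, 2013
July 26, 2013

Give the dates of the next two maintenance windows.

Every date is a Friday; gaps 28, 35, 28, 28 days.
Each is the last Friday of its month (at least one falls on the 29th or later, ruling out '4th Friday').
Last Friday of August 2013: August 30, 2013.
September 2013 ends with Friday September 27, 2013.

August 30, 2013; September 27, 2013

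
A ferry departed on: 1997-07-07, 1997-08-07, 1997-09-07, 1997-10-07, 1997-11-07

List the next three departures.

Each date is the 7th; the gaps (31, 31, 30, 31) track the month lengths.
The rule is the 7th of each month.
December 1997: 1997-12-07.
Next: January 1998 → 1998-01-07.
February 1998: 1998-02-07.

1997-12-07, 1998-01-07, 1998-02-07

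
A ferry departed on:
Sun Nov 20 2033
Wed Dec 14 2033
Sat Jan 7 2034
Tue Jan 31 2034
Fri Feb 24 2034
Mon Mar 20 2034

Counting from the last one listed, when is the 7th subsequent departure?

Mon Sep 4 2034

The spacing is 24, 24, 24, 24, 24 days — always 24 days.
Mon Mar 20 2034 + 24 days = Thu Apr 13 2034.
Thu Apr 13 2034 + 24 days = Sun May 7 2034.
Sun May 7 2034 + 24 days = Wed May 31 2034.
Wed May 31 2034 + 24 days = Sat Jun 24 2034.
Sat Jun 24 2034 + 24 days = Tue Jul 18 2034.
Tue Jul 18 2034 + 24 days = Fri Aug 11 2034.
Fri Aug 11 2034 + 24 days = Mon Sep 4 2034.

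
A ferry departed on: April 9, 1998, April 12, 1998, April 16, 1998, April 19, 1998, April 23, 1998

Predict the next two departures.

Gaps: 3, 4, 3, 4 days — not constant, but cyclic with period 2.
The events fall on every Thursday and Sunday.
The following Sunday is April 26, 1998.
Next Thursday: April 30, 1998.

April 26, 1998; April 30, 1998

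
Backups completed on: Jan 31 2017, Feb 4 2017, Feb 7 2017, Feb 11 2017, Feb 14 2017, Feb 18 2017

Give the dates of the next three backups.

Feb 21 2017, Feb 25 2017, Feb 28 2017

Gaps: 4, 3, 4, 3, 4 days — not constant, but cyclic with period 2.
The events fall on every Tuesday and Saturday.
The following Tuesday is Feb 21 2017.
Next Saturday: Feb 25 2017.
Next Tuesday: Feb 28 2017.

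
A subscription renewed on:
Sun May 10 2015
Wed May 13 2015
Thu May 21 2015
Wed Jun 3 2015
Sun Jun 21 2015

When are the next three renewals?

Intervals are 3, 8, 13, 18 days — an arithmetic progression with common difference 5.
Next gap: 23 days. Sun Jun 21 2015 + 23 days = Tue Jul 14 2015.
Next gap: 28 days. Tue Jul 14 2015 + 28 days = Tue Aug 11 2015.
Next gap: 33 days. Tue Aug 11 2015 + 33 days = Sun Sep 13 2015.

Tue Jul 14 2015, Tue Aug 11 2015, Sun Sep 13 2015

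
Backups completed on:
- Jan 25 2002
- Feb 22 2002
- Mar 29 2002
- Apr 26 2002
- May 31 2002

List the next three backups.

Every date is a Friday; gaps 28, 35, 28, 35 days.
Each is the last Friday of its month (at least one falls on the 29th or later, ruling out '4th Friday').
June 2002 ends with Friday Jun 28 2002.
Last Friday of July 2002: Jul 26 2002.
August 2002 ends with Friday Aug 30 2002.

Jun 28 2002, Jul 26 2002, Aug 30 2002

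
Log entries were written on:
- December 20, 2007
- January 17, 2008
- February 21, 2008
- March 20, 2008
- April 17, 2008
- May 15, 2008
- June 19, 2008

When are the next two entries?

July 17, 2008; August 21, 2008

All dates are Thursdays, 28, 35, 28, 28, 28, 35 days apart.
Specifically, the 3rd Thursday of each month.
3rd Thursday of July 2008: July 17, 2008.
3rd Thursday of August 2008: August 21, 2008.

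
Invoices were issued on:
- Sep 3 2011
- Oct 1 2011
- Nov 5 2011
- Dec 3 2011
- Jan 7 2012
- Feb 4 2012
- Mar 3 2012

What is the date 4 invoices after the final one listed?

All dates are Saturdays, 28, 35, 28, 35, 28, 28 days apart.
Specifically, the 1st Saturday of each month.
April 2012 — 1st Saturday is Apr 7 2012.
1st Saturday of May 2012: May 5 2012.
1st Saturday of June 2012: Jun 2 2012.
July 2012 — 1st Saturday is Jul 7 2012.

Jul 7 2012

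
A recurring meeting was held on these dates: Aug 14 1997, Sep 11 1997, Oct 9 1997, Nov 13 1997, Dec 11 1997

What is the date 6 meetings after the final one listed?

These are Thursdays at 28- or 35-day spacing (28, 28, 35, 28).
The pattern: 2nd Thursday of the month.
2nd Thursday of January 1998: Jan 8 1998.
February 1998 — 2nd Thursday is Feb 12 1998.
2nd Thursday of March 1998: Mar 12 1998.
April 1998 — 2nd Thursday is Apr 9 1998.
May 1998 — 2nd Thursday is May 14 1998.
2nd Thursday of June 1998: Jun 11 1998.

Jun 11 1998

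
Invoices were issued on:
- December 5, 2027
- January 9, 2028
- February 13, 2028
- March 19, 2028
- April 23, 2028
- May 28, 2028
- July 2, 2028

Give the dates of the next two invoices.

The spacing is 35, 35, 35, 35, 35, 35 days — always 35 days.
July 2, 2028 + 35 days = August 6, 2028.
August 6, 2028 + 35 days = September 10, 2028.

August 6, 2028; September 10, 2028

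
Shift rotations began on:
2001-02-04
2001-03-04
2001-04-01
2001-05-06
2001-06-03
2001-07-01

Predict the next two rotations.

2001-08-05, 2001-09-02

All dates are Sundays, 28, 28, 35, 28, 28 days apart.
Specifically, the 1st Sunday of each month.
1st Sunday of August 2001: 2001-08-05.
September 2001 — 1st Sunday is 2001-09-02.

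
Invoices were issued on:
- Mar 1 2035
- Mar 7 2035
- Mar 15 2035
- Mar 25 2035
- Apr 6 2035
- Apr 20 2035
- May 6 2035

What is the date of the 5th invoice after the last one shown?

Aug 24 2035

The spacing grows by 2 each time: 6, 8, 10, 12, 14, 16 days.
Next gap: 18 days. May 6 2035 + 18 days = May 24 2035.
Next gap: 20 days. May 24 2035 + 20 days = Jun 13 2035.
Next gap: 22 days. Jun 13 2035 + 22 days = Jul 5 2035.
Next gap: 24 days. Jul 5 2035 + 24 days = Jul 29 2035.
Next gap: 26 days. Jul 29 2035 + 26 days = Aug 24 2035.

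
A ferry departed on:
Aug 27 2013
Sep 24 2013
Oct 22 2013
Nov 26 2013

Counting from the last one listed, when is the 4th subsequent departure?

Mar 25 2014

Gaps: 28, 28, 35 days — a mix of 28 and 35. Every date is a Tuesday.
Each is the 4th Tuesday of its month.
December 2013 — 4th Tuesday is Dec 24 2013.
4th Tuesday of January 2014: Jan 28 2014.
4th Tuesday of February 2014: Feb 25 2014.
March 2014 — 4th Tuesday is Mar 25 2014.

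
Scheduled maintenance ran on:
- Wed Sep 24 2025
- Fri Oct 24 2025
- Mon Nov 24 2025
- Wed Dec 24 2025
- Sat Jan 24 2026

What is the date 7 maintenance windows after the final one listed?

Mon Aug 24 2026

Each date is the 24th; the gaps (30, 31, 30, 31) track the month lengths.
The rule is the 24th of each month.
February 2026: Tue Feb 24 2026.
Next: March 2026 → Tue Mar 24 2026.
Next: April 2026 → Fri Apr 24 2026.
Next: May 2026 → Sun May 24 2026.
June 2026: Wed Jun 24 2026.
July 2026: Fri Jul 24 2026.
August 2026: Mon Aug 24 2026.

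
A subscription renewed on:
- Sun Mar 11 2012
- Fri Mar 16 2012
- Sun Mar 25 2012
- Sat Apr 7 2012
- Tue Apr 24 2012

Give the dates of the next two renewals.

Gaps: 5, 9, 13, 17 days — each gap is 4 larger than the previous one.
Next gap: 21 days. Tue Apr 24 2012 + 21 days = Tue May 15 2012.
Next gap: 25 days. Tue May 15 2012 + 25 days = Sat Jun 9 2012.

Tue May 15 2012, Sat Jun 9 2012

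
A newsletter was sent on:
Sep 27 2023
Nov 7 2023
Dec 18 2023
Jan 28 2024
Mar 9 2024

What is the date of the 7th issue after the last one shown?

Gaps between consecutive events: 41, 41, 41, 41 days — a constant 41-day interval.
Mar 9 2024 + 41 days = Apr 19 2024.
Apr 19 2024 + 41 days = May 30 2024.
May 30 2024 + 41 days = Jul 10 2024.
Jul 10 2024 + 41 days = Aug 20 2024.
Aug 20 2024 + 41 days = Sep 30 2024.
Sep 30 2024 + 41 days = Nov 10 2024.
Nov 10 2024 + 41 days = Dec 21 2024.

Dec 21 2024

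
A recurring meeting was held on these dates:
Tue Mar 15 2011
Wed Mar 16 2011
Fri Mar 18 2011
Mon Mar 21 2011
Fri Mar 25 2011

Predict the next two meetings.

Intervals are 1, 2, 3, 4 days — an arithmetic progression with common difference 1.
Next gap: 5 days. Fri Mar 25 2011 + 5 days = Wed Mar 30 2011.
Next gap: 6 days. Wed Mar 30 2011 + 6 days = Tue Apr 5 2011.

Wed Mar 30 2011, Tue Apr 5 2011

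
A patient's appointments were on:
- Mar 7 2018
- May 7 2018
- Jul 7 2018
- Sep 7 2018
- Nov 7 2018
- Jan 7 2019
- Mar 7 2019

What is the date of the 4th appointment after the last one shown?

Nov 7 2019

Each date is the 7th; the gaps (61, 61, 62, 61, 61, 59) track the month lengths.
The rule is the 7th of every 2 months.
May 2019: May 7 2019.
July 2019: Jul 7 2019.
Next: September 2019 → Sep 7 2019.
Next: November 2019 → Nov 7 2019.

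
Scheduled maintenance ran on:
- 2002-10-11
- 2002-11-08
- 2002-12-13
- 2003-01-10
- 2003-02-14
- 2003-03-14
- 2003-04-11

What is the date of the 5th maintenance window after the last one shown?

2003-09-12

Gaps: 28, 35, 28, 35, 28, 28 days — a mix of 28 and 35. Every date is a Friday.
Each is the 2nd Friday of its month.
2nd Friday of May 2003: 2003-05-09.
2nd Friday of June 2003: 2003-06-13.
July 2003 — 2nd Friday is 2003-07-11.
2nd Friday of August 2003: 2003-08-08.
2nd Friday of September 2003: 2003-09-12.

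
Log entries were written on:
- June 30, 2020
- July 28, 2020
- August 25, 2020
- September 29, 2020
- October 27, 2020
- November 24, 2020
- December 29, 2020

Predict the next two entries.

These are Tuesdays with 28, 28, 35, 28, 28, 35-day gaps.
Each is the final Tuesday of its month — June 30, 2020 is past the 28th, so '4th Tuesday' doesn't fit.
Last Tuesday of January 2021: January 26, 2021.
February 2021 ends with Tuesday February 23, 2021.

January 26, 2021; February 23, 2021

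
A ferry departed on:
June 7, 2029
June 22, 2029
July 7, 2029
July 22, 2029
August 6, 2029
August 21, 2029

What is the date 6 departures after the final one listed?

The spacing is 15, 15, 15, 15, 15 days — always 15 days.
August 21, 2029 + 15 days = September 5, 2029.
September 5, 2029 + 15 days = September 20, 2029.
September 20, 2029 + 15 days = October 5, 2029.
October 5, 2029 + 15 days = October 20, 2029.
October 20, 2029 + 15 days = November 4, 2029.
November 4, 2029 + 15 days = November 19, 2029.

November 19, 2029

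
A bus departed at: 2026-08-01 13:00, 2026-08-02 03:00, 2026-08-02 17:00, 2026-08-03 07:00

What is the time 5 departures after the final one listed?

The interval is a steady 14 hours (14, 14, 14).
2026-08-03 07:00 + 14 h = 2026-08-03 21:00.
2026-08-03 21:00 + 14 h = 2026-08-04 11:00.
2026-08-04 11:00 + 14 h = 2026-08-05 01:00.
2026-08-05 01:00 + 14 h = 2026-08-05 15:00.
2026-08-05 15:00 + 14 h = 2026-08-06 05:00.

2026-08-06 05:00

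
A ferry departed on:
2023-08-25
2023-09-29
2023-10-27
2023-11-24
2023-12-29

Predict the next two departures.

2024-01-26, 2024-02-23

These are Fridays with 35, 28, 28, 35-day gaps.
Each is the final Friday of its month — 2023-09-29 is past the 28th, so '4th Friday' doesn't fit.
January 2024 ends with Friday 2024-01-26.
February 2024 ends with Friday 2024-02-23.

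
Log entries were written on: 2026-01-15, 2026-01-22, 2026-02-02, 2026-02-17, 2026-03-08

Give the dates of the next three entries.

2026-03-31, 2026-04-27, 2026-05-28

Intervals are 7, 11, 15, 19 days — an arithmetic progression with common difference 4.
Next gap: 23 days. 2026-03-08 + 23 days = 2026-03-31.
Next gap: 27 days. 2026-03-31 + 27 days = 2026-04-27.
Next gap: 31 days. 2026-04-27 + 31 days = 2026-05-28.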